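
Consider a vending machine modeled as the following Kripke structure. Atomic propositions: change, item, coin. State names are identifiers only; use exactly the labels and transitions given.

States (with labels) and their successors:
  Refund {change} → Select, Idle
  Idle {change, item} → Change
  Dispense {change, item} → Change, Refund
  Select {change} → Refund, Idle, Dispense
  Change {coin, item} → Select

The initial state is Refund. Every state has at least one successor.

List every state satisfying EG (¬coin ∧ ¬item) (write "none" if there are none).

States satisfying ¬coin ∧ ¬item: {Refund, Select}.
States satisfying EG (¬coin ∧ ¬item): {Refund, Select}.

{Refund, Select}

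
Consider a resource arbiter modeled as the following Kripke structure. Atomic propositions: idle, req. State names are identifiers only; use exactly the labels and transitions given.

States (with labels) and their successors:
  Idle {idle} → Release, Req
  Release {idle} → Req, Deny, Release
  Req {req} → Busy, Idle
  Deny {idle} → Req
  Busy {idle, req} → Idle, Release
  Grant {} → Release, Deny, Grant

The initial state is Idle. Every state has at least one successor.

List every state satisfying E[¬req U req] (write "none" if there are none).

{Idle, Release, Req, Deny, Busy, Grant}

States satisfying ¬req: {Idle, Release, Deny, Grant}.
States satisfying req: {Req, Busy}.
States satisfying E[¬req U req]: {Idle, Release, Req, Deny, Busy, Grant}.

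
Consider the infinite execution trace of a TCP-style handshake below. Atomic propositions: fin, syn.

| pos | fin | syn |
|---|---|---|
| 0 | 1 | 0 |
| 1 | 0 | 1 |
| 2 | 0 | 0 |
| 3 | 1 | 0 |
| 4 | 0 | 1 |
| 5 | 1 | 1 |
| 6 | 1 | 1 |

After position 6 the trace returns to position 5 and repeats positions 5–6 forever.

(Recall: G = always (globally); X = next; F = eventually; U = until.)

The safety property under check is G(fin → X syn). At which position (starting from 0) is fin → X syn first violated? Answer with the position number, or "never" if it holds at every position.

never

fin → X syn holds at every position 0..6, and those are all the positions the trace ever visits, so the invariant G(fin → X syn) is never violated.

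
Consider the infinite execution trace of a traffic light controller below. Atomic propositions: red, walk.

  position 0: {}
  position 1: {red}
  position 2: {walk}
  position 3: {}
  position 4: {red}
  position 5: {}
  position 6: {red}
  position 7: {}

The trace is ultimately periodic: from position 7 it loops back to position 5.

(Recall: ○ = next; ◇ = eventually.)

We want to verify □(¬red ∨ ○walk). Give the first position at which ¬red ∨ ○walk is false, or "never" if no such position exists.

Check ¬red ∨ ○walk at each position in order: 0 ✓, 1 ✓, 2 ✓, 3 ✓.
At position 4 the labels are {red} and the next position 5 has {}, so ¬red ∨ ○walk is false there. This is the first violation.

4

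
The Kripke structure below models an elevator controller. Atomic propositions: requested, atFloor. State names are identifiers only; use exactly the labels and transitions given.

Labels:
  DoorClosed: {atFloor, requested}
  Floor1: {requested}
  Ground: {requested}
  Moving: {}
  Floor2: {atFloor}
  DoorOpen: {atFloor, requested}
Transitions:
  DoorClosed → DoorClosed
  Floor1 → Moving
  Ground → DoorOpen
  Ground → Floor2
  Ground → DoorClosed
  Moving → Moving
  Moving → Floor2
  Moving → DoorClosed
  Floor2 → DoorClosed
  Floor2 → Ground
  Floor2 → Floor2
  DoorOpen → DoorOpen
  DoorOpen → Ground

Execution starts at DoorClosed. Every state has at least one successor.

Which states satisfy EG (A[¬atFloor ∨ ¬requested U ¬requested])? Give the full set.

{Floor1, Moving, Floor2}

States satisfying A[¬atFloor ∨ ¬requested U ¬requested]: {Floor1, Moving, Floor2}.
States satisfying EG (A[¬atFloor ∨ ¬requested U ¬requested]): {Floor1, Moving, Floor2}.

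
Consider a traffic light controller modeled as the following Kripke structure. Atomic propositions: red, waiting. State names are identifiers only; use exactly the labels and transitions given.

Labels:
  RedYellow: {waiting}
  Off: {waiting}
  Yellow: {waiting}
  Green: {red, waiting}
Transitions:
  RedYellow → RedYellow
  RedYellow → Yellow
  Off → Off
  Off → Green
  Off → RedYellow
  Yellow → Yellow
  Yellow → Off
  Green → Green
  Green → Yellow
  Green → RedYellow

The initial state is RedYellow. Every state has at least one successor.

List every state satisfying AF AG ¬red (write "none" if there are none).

States satisfying AG ¬red: ∅.
States satisfying AF AG ¬red: ∅.

none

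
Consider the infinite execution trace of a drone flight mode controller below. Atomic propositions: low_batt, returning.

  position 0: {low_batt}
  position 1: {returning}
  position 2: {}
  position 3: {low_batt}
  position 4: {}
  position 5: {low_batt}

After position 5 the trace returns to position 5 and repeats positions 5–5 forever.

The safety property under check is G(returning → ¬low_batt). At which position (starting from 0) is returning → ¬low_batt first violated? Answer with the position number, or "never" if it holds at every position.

returning → ¬low_batt holds at every position 0..5, and those are all the positions the trace ever visits, so the invariant G(returning → ¬low_batt) is never violated.

never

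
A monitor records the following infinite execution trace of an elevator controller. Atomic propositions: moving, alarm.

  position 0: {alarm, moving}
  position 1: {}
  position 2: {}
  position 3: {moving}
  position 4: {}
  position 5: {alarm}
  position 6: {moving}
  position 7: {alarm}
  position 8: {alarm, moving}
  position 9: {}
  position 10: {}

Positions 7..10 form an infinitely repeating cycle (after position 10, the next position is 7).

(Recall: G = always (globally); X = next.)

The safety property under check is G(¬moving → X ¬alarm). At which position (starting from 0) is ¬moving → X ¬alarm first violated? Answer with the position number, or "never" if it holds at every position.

4

Check ¬moving → X ¬alarm at each position in order: 0 ✓, 1 ✓, 2 ✓, 3 ✓.
At position 4 the labels are {} and the next position 5 has {alarm}, so ¬moving → X ¬alarm is false there. This is the first violation.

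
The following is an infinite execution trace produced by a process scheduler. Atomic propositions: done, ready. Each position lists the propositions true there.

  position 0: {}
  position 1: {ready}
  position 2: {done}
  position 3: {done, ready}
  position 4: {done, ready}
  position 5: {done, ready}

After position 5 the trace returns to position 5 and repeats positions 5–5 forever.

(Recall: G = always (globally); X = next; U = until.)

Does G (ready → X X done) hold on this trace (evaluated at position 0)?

ready → X X done holds at every position 0..5, and those are all positions ever visited, so G (ready → X X done) holds.
Positions where ready holds: 1, 3, 4, 5.
Check X X done at each: 1→ok, 3→ok, 4→ok, 5→ok.

Yes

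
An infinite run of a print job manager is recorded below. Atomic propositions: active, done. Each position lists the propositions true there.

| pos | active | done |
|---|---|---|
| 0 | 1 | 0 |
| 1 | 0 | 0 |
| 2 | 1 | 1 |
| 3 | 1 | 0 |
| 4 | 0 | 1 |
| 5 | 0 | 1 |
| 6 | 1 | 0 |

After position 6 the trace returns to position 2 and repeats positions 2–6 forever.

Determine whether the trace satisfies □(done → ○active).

done → ○active must hold at every position from 0 onward. It fails at position 4, so □(done → ○active) is false.
Positions where done holds: 2, 4, 5.
Check ○active at each: 2→ok, 4→fails, 5→ok.

No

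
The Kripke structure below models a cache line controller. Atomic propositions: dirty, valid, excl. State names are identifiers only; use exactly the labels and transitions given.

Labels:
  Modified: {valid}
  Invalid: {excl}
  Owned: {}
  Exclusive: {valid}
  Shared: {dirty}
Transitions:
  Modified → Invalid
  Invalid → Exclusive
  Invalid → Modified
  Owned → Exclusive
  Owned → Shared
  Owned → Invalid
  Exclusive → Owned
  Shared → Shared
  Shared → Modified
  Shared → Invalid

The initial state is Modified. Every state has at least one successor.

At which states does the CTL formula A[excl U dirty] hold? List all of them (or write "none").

States satisfying excl: {Invalid}.
States satisfying dirty: {Shared}.
States satisfying A[excl U dirty]: {Shared}.

{Shared}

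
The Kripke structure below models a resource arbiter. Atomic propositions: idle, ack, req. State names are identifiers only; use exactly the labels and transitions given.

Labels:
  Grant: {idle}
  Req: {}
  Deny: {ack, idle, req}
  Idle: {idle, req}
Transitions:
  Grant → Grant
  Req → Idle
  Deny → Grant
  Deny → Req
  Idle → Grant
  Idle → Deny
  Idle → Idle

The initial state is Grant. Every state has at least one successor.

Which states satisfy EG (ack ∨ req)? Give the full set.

{Idle}

States satisfying ack ∨ req: {Deny, Idle}.
States satisfying EG (ack ∨ req): {Idle}.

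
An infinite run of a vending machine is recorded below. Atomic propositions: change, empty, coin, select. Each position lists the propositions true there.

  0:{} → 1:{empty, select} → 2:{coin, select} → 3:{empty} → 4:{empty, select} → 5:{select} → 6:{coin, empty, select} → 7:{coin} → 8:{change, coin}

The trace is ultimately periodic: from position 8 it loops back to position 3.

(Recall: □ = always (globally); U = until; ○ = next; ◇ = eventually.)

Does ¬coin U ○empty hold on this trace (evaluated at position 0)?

Walking from position 0: ○empty first holds at position 0, and ¬coin holds at every earlier position along the way, so ¬coin U ○empty holds.

Yes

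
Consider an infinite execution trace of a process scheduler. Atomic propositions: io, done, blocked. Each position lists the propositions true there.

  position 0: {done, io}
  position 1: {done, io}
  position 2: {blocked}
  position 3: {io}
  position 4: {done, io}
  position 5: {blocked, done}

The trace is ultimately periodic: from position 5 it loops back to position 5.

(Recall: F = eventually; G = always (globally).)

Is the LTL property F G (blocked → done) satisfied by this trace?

Yes

G (blocked → done) holds at position 3, which is reachable from 0, so F G (blocked → done) holds.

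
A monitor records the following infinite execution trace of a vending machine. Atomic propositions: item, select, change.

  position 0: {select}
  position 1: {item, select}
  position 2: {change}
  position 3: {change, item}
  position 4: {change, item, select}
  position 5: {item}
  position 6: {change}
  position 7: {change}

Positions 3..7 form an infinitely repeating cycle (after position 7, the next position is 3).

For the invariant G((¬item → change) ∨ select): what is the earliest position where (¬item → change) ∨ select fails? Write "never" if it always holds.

(¬item → change) ∨ select holds at every position 0..7, and those are all the positions the trace ever visits, so the invariant G((¬item → change) ∨ select) is never violated.

never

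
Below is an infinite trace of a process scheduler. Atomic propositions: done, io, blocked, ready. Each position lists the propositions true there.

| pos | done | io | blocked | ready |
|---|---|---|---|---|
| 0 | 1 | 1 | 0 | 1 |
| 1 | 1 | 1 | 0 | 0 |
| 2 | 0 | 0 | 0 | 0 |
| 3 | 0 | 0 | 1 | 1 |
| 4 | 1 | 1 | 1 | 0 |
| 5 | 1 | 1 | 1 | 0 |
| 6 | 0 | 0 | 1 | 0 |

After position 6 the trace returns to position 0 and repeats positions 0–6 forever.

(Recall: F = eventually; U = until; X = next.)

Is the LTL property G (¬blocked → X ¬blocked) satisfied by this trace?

Violated

¬blocked → X ¬blocked must hold at every position from 0 onward. It fails at position 2, so G (¬blocked → X ¬blocked) is false.
Positions where ¬blocked holds: 0, 1, 2.
Check X ¬blocked at each: 0→ok, 1→ok, 2→fails.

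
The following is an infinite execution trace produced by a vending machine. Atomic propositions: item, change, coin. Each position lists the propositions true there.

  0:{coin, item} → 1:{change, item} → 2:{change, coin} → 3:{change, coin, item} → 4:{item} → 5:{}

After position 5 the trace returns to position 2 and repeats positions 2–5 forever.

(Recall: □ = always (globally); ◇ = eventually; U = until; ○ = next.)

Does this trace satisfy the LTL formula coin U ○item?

Walking from position 0: ○item first holds at position 0, and coin holds at every earlier position along the way, so coin U ○item holds.

Satisfied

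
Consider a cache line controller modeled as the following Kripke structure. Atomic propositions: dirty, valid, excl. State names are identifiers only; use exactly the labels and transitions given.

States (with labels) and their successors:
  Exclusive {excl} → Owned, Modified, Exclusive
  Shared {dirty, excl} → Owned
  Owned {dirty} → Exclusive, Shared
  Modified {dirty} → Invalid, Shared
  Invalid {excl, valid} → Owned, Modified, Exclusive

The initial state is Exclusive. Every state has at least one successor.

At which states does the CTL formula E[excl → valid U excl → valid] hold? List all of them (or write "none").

States satisfying excl → valid: {Owned, Modified, Invalid}.
States satisfying E[excl → valid U excl → valid]: {Owned, Modified, Invalid}.

{Owned, Modified, Invalid}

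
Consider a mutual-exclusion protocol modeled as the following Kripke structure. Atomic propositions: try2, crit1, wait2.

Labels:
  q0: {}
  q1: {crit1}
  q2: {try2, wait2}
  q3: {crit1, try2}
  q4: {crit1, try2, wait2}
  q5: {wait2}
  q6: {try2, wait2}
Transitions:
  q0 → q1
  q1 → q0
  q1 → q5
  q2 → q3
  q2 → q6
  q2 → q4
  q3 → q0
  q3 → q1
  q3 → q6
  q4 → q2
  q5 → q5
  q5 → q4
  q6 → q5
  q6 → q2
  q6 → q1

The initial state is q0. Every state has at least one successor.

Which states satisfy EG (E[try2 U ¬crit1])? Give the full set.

{q2, q3, q4, q5, q6}

States satisfying E[try2 U ¬crit1]: {q0, q2, q3, q4, q5, q6}.
States satisfying EG (E[try2 U ¬crit1]): {q2, q3, q4, q5, q6}.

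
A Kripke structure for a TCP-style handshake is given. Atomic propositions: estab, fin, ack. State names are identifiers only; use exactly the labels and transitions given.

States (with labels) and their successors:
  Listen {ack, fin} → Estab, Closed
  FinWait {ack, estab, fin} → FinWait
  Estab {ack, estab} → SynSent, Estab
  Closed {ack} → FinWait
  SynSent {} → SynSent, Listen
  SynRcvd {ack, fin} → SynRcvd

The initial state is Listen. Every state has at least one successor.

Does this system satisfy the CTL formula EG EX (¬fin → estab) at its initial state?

Holds

States satisfying EX (¬fin → estab): {Listen, FinWait, Estab, Closed, SynSent, SynRcvd}.
States satisfying EG EX (¬fin → estab): {Listen, FinWait, Estab, Closed, SynSent, SynRcvd}.
Listen ∈ Sat(EG EX (¬fin → estab)).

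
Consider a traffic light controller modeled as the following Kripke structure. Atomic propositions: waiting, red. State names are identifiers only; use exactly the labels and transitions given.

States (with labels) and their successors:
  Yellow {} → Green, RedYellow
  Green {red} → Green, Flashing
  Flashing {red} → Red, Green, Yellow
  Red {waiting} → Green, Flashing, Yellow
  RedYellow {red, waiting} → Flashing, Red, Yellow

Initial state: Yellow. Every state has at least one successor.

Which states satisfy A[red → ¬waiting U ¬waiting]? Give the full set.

States satisfying red → ¬waiting: {Yellow, Green, Flashing, Red}.
States satisfying ¬waiting: {Yellow, Green, Flashing}.
States satisfying A[red → ¬waiting U ¬waiting]: {Yellow, Green, Flashing, Red}.

{Yellow, Green, Flashing, Red}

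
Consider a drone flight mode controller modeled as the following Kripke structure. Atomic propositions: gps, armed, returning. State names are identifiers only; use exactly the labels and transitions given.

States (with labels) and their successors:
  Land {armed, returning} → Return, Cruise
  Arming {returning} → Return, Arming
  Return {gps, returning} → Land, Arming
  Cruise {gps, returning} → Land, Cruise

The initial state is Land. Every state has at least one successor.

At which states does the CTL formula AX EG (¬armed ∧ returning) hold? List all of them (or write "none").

{Land, Arming}

States satisfying EG (¬armed ∧ returning): {Arming, Return, Cruise}.
States satisfying AX EG (¬armed ∧ returning): {Land, Arming}.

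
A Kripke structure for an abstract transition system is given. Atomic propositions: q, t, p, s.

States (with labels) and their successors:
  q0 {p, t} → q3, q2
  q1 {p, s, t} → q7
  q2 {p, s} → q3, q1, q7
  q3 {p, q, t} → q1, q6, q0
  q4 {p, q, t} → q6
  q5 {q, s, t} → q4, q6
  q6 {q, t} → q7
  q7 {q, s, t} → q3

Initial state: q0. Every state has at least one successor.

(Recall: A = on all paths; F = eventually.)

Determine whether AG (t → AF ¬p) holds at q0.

States satisfying t → AF ¬p: {q1, q2, q4, q5, q6, q7}.
States satisfying AG (t → AF ¬p): ∅.
q0 is reachable from q0 and violates t → AF ¬p, so AG fails at q0.
q0 ∉ Sat(AG (t → AF ¬p)).

Violated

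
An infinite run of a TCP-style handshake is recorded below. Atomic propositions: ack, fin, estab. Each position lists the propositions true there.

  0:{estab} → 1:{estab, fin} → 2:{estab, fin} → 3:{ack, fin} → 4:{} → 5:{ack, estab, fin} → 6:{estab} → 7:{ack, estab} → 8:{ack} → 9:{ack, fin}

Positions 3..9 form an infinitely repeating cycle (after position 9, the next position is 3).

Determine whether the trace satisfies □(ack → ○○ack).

ack → ○○ack must hold at every position from 0 onward. It fails at position 9, so □(ack → ○○ack) is false.
Positions where ack holds: 3, 5, 7, 8, 9.
Check ○○ack at each: 3→ok, 5→ok, 7→ok, 8→ok, 9→fails.

Does not hold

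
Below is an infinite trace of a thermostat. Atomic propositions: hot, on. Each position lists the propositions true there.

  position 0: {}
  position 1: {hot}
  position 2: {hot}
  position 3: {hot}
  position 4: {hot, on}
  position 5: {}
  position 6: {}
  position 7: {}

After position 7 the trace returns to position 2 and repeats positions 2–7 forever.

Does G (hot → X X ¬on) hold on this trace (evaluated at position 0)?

hot → X X ¬on must hold at every position from 0 onward. It fails at position 2, so G (hot → X X ¬on) is false.
Positions where hot holds: 1, 2, 3, 4.
Check X X ¬on at each: 1→ok, 2→fails, 3→ok, 4→ok.

Does not hold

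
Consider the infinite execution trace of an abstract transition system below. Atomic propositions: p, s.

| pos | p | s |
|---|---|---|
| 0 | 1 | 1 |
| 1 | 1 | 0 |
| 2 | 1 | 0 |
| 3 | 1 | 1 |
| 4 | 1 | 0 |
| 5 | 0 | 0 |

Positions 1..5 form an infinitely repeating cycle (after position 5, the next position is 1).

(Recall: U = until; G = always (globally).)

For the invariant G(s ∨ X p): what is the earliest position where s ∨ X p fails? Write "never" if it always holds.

4

Check s ∨ X p at each position in order: 0 ✓, 1 ✓, 2 ✓, 3 ✓.
At position 4 the labels are {p} and the next position 5 has {}, so s ∨ X p is false there. This is the first violation.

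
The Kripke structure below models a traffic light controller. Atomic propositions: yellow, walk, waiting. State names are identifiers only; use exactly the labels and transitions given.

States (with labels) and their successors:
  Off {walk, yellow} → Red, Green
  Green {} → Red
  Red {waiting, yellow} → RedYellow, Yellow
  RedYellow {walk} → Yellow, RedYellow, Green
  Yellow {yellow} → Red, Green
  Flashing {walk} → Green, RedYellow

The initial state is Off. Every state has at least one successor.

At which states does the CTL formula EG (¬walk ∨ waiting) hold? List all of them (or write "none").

States satisfying ¬walk ∨ waiting: {Green, Red, Yellow}.
States satisfying EG (¬walk ∨ waiting): {Green, Red, Yellow}.

{Green, Red, Yellow}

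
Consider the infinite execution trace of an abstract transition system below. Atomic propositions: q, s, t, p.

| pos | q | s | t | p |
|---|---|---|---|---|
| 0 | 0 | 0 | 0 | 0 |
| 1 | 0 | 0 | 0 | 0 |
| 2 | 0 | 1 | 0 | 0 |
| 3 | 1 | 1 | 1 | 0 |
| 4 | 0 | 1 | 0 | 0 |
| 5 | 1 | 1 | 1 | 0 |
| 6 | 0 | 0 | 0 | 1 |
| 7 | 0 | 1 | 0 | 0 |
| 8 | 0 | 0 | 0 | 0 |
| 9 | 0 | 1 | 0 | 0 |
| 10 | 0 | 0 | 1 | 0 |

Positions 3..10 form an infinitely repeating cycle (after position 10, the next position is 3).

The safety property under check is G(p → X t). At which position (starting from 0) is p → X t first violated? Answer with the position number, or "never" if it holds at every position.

Check p → X t at each position in order: 0 ✓, 1 ✓, 2 ✓, 3 ✓, 4 ✓, 5 ✓.
At position 6 the labels are {p} and the next position 7 has {s}, so p → X t is false there. This is the first violation.

6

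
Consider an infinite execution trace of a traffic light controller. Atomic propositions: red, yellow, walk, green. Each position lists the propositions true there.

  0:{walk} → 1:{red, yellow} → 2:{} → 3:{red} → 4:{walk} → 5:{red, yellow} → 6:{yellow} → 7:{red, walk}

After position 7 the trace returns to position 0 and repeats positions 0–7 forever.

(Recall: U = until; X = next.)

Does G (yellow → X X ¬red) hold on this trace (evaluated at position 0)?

Violated

yellow → X X ¬red must hold at every position from 0 onward. It fails at position 1, so G (yellow → X X ¬red) is false.
Positions where yellow holds: 1, 5, 6.
Check X X ¬red at each: 1→fails, 5→fails, 6→ok.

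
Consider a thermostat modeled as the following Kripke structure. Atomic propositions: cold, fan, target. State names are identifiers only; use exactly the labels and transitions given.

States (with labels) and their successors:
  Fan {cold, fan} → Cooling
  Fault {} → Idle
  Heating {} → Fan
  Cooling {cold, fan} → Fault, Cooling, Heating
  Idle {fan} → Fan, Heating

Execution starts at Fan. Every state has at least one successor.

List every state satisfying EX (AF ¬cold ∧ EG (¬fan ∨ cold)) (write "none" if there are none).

States satisfying AF ¬cold ∧ EG (¬fan ∨ cold): {Heating}.
States satisfying EX (AF ¬cold ∧ EG (¬fan ∨ cold)): {Cooling, Idle}.

{Cooling, Idle}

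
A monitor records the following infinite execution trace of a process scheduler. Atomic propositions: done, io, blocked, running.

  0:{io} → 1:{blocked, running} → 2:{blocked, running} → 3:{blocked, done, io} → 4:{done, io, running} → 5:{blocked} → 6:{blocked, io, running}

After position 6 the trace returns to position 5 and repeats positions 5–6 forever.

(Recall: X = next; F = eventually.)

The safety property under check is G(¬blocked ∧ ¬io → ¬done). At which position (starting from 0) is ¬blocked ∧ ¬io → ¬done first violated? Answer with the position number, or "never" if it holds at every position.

never

¬blocked ∧ ¬io → ¬done holds at every position 0..6, and those are all the positions the trace ever visits, so the invariant G(¬blocked ∧ ¬io → ¬done) is never violated.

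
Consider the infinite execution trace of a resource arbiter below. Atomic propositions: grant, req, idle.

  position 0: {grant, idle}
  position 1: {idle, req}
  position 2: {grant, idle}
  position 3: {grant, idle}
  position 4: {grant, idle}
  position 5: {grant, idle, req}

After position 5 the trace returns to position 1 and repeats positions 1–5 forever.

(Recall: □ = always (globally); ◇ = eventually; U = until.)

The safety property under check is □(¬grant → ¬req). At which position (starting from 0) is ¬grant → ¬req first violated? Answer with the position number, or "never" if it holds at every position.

1

Check ¬grant → ¬req at each position in order: 0 ✓.
At position 1 the labels are {idle, req}, so ¬grant → ¬req is false there. This is the first violation.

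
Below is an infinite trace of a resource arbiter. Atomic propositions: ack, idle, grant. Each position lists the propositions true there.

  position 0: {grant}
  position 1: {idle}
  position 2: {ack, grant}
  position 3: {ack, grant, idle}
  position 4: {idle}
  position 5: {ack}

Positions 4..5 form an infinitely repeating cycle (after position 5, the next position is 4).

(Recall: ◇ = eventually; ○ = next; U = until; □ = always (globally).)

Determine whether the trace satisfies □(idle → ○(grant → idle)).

Violated

idle → ○(grant → idle) must hold at every position from 0 onward. It fails at position 1, so □(idle → ○(grant → idle)) is false.
Positions where idle holds: 1, 3, 4.
Check ○(grant → idle) at each: 1→fails, 3→ok, 4→ok.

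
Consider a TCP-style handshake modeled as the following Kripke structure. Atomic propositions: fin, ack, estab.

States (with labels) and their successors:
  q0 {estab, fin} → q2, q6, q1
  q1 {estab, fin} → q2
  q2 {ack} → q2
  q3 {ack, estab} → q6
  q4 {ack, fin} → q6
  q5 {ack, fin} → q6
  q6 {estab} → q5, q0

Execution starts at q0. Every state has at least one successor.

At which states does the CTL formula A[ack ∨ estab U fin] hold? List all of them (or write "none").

{q0, q1, q3, q4, q5, q6}

States satisfying ack ∨ estab: {q0, q1, q2, q3, q4, q5, q6}.
States satisfying fin: {q0, q1, q4, q5}.
States satisfying A[ack ∨ estab U fin]: {q0, q1, q3, q4, q5, q6}.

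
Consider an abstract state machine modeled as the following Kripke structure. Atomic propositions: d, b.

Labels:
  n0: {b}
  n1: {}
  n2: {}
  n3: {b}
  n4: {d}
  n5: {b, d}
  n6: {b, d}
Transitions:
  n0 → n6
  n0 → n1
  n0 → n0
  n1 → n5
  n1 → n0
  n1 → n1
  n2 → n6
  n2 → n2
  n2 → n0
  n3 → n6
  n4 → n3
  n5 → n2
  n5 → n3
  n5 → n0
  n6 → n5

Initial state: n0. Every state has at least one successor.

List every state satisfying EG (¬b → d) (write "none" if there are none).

{n0, n3, n4, n5, n6}

States satisfying ¬b → d: {n0, n3, n4, n5, n6}.
States satisfying EG (¬b → d): {n0, n3, n4, n5, n6}.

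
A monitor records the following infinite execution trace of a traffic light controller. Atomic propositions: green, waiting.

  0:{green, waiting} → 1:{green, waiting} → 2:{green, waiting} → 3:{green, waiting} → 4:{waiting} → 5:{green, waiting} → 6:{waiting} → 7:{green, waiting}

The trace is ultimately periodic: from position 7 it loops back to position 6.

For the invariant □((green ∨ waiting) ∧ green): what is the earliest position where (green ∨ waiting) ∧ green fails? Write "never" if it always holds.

4

Check (green ∨ waiting) ∧ green at each position in order: 0 ✓, 1 ✓, 2 ✓, 3 ✓.
At position 4 the labels are {waiting}, so (green ∨ waiting) ∧ green is false there. This is the first violation.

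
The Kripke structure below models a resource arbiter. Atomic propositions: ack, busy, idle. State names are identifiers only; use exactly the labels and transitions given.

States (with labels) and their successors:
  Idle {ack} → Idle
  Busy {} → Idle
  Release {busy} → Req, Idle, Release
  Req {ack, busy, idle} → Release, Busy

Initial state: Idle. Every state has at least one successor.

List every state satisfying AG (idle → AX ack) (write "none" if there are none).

States satisfying idle → AX ack: {Idle, Busy, Release}.
States satisfying AG (idle → AX ack): {Idle, Busy}.

{Idle, Busy}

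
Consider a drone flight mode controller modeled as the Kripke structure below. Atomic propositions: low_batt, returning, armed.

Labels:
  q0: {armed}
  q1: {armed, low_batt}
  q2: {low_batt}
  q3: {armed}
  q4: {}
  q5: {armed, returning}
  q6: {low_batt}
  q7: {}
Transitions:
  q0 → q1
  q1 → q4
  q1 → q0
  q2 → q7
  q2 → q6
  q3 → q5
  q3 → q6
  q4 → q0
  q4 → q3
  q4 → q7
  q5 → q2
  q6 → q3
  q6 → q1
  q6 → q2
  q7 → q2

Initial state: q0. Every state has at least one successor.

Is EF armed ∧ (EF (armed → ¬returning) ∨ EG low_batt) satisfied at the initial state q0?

States satisfying armed: {q0, q1, q3, q5}.
States satisfying EF armed: {q0, q1, q2, q3, q4, q5, q6, q7}.
States satisfying armed → ¬returning: {q0, q1, q2, q3, q4, q6, q7}.
States satisfying EF (armed → ¬returning): {q0, q1, q2, q3, q4, q5, q6, q7}.
States satisfying low_batt: {q1, q2, q6}.
States satisfying EG low_batt: {q2, q6}.
States satisfying EF (armed → ¬returning) ∨ EG low_batt: {q0, q1, q2, q3, q4, q5, q6, q7}.
States satisfying EF armed ∧ (EF (armed → ¬returning) ∨ EG low_batt): {q0, q1, q2, q3, q4, q5, q6, q7}.
q0 ∈ Sat(EF armed ∧ (EF (armed → ¬returning) ∨ EG low_batt)).

Holds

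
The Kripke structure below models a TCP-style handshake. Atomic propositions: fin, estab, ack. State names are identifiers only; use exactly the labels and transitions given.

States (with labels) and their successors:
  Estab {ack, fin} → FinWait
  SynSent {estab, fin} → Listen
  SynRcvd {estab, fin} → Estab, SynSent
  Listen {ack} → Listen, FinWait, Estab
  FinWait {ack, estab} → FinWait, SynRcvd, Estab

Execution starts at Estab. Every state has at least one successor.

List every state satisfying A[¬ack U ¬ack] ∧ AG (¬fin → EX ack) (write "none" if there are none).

{SynSent, SynRcvd}

States satisfying ¬ack: {SynSent, SynRcvd}.
States satisfying A[¬ack U ¬ack]: {SynSent, SynRcvd}.
States satisfying ¬fin → EX ack: {Estab, SynSent, SynRcvd, Listen, FinWait}.
States satisfying AG (¬fin → EX ack): {Estab, SynSent, SynRcvd, Listen, FinWait}.
States satisfying A[¬ack U ¬ack] ∧ AG (¬fin → EX ack): {SynSent, SynRcvd}.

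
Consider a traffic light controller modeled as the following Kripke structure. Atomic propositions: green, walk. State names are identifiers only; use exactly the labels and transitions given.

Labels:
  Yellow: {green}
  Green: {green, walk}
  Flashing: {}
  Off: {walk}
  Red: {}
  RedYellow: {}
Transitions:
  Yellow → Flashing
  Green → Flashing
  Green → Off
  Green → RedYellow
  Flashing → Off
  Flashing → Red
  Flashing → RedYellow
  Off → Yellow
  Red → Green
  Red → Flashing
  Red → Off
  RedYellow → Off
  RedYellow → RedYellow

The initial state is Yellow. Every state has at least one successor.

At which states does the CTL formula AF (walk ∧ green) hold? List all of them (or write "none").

{Green}

States satisfying walk ∧ green: {Green}.
States satisfying AF (walk ∧ green): {Green}.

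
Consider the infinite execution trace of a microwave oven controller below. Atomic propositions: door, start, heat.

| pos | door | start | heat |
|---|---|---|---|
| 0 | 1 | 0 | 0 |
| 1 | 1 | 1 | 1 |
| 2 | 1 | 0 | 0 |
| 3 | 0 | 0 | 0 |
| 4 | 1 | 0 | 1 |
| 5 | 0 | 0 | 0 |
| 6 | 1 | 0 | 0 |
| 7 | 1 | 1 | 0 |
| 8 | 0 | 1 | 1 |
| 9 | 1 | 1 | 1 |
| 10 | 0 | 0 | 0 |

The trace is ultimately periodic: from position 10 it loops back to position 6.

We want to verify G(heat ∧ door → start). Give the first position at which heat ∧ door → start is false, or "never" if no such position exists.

Check heat ∧ door → start at each position in order: 0 ✓, 1 ✓, 2 ✓, 3 ✓.
At position 4 the labels are {door, heat}, so heat ∧ door → start is false there. This is the first violation.

4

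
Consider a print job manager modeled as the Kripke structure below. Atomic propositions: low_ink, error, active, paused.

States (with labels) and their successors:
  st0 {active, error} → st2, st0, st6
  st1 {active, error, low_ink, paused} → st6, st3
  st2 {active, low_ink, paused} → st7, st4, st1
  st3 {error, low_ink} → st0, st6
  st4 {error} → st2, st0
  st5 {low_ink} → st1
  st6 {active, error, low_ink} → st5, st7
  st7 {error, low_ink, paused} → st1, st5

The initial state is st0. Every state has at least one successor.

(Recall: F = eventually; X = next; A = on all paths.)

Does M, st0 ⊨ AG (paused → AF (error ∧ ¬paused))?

Satisfied

States satisfying paused → AF (error ∧ ¬paused): {st0, st1, st2, st3, st4, st5, st6, st7}.
States satisfying AG (paused → AF (error ∧ ¬paused)): {st0, st1, st2, st3, st4, st5, st6, st7}.
Every state reachable from st0 satisfies paused → AF (error ∧ ¬paused).
st0 ∈ Sat(AG (paused → AF (error ∧ ¬paused))).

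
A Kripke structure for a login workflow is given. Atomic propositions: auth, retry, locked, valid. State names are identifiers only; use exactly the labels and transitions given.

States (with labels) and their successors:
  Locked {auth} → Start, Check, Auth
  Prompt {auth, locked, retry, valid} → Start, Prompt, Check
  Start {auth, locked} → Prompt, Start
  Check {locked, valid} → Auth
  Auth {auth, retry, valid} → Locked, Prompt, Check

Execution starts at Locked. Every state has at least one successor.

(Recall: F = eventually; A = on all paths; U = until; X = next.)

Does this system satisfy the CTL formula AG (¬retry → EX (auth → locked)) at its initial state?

States satisfying ¬retry → EX (auth → locked): {Locked, Prompt, Start, Auth}.
States satisfying AG (¬retry → EX (auth → locked)): ∅.
Check is reachable from Locked and violates ¬retry → EX (auth → locked), so AG fails at Locked.
Locked ∉ Sat(AG (¬retry → EX (auth → locked))).

Violated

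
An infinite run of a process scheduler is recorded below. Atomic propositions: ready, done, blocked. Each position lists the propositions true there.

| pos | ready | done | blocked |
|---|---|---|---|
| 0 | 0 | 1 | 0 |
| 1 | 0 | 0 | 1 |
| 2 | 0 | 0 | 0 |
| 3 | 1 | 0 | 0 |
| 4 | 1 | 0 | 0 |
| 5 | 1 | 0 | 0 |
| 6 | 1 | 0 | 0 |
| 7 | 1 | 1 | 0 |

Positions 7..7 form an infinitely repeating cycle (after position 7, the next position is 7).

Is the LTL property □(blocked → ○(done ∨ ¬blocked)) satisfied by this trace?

Satisfied

blocked → ○(done ∨ ¬blocked) holds at every position 0..7, and those are all positions ever visited, so □(blocked → ○(done ∨ ¬blocked)) holds.
Positions where blocked holds: 1.
Check ○(done ∨ ¬blocked) at each: 1→ok.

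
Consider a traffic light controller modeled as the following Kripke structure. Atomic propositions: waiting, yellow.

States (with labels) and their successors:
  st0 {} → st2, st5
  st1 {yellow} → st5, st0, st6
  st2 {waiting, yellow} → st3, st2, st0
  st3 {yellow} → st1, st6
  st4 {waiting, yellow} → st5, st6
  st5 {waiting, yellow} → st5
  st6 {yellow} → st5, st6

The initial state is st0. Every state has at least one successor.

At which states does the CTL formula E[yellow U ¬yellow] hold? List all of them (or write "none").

States satisfying yellow: {st1, st2, st3, st4, st5, st6}.
States satisfying ¬yellow: {st0}.
States satisfying E[yellow U ¬yellow]: {st0, st1, st2, st3}.

{st0, st1, st2, st3}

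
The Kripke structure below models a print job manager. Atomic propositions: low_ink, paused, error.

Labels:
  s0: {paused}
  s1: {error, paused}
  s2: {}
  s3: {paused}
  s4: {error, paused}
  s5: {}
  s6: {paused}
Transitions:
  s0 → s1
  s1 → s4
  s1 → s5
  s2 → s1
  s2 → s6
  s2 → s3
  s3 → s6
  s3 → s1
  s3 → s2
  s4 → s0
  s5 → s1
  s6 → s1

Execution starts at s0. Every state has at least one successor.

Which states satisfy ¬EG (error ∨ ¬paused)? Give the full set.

States satisfying error ∨ ¬paused: {s1, s2, s4, s5}.
States satisfying EG (error ∨ ¬paused): {s1, s2, s5}.
States satisfying ¬EG (error ∨ ¬paused): {s0, s3, s4, s6}.

{s0, s3, s4, s6}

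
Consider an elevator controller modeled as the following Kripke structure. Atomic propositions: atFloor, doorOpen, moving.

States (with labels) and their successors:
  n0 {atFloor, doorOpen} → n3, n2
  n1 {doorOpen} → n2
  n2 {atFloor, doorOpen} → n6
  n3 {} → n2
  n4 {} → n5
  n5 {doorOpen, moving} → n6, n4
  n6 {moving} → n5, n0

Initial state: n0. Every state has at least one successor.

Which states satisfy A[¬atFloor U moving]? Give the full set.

States satisfying ¬atFloor: {n1, n3, n4, n5, n6}.
States satisfying moving: {n5, n6}.
States satisfying A[¬atFloor U moving]: {n4, n5, n6}.

{n4, n5, n6}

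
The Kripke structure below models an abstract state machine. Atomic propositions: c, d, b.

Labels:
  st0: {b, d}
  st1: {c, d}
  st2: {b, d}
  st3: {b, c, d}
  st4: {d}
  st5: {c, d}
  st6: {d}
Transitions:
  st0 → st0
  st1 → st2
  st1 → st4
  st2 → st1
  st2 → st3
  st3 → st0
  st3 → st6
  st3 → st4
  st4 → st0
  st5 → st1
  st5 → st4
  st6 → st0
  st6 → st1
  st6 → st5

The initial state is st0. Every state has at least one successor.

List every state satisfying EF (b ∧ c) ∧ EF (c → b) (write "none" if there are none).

States satisfying b ∧ c: {st3}.
States satisfying EF (b ∧ c): {st1, st2, st3, st5, st6}.
States satisfying c → b: {st0, st2, st3, st4, st6}.
States satisfying EF (c → b): {st0, st1, st2, st3, st4, st5, st6}.
States satisfying EF (b ∧ c) ∧ EF (c → b): {st1, st2, st3, st5, st6}.

{st1, st2, st3, st5, st6}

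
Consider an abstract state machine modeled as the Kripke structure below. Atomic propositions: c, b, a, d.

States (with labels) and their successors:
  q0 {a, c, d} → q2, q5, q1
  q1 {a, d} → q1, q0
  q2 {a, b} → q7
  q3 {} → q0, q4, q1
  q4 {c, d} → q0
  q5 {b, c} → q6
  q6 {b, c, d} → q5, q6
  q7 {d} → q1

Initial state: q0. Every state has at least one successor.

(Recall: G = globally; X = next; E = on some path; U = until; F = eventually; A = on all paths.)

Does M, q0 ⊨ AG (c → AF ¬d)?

Violated

States satisfying c → AF ¬d: {q1, q2, q3, q5, q7}.
States satisfying AG (c → AF ¬d): ∅.
q0 is reachable from q0 and violates c → AF ¬d, so AG fails at q0.
q0 ∉ Sat(AG (c → AF ¬d)).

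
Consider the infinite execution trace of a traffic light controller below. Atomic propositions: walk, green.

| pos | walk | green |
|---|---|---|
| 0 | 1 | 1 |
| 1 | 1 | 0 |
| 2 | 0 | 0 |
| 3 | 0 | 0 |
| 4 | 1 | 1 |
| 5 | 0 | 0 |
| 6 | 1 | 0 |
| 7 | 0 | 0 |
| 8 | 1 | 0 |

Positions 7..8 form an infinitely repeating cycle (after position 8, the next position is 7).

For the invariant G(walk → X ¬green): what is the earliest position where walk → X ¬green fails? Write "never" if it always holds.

never

walk → X ¬green holds at every position 0..8, and those are all the positions the trace ever visits, so the invariant G(walk → X ¬green) is never violated.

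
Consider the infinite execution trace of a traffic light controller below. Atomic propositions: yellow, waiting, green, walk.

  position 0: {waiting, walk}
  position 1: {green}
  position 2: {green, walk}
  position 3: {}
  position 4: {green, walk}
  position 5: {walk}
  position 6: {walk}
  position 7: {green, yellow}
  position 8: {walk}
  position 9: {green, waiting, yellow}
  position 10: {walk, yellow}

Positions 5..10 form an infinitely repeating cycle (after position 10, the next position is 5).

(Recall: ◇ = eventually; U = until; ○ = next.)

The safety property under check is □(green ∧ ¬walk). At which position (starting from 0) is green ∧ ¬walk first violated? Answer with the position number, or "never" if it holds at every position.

0

At position 0 the labels are {waiting, walk}, so green ∧ ¬walk is false there. This is the first violation.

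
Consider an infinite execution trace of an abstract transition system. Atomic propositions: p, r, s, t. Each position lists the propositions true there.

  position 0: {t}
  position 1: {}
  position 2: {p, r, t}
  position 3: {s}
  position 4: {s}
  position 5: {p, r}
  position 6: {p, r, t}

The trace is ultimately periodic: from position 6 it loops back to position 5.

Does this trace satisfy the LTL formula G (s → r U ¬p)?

Satisfied

s → r U ¬p holds at every position 0..6, and those are all positions ever visited, so G (s → r U ¬p) holds.
Positions where s holds: 3, 4.
Check r U ¬p at each: 3→ok, 4→ok.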